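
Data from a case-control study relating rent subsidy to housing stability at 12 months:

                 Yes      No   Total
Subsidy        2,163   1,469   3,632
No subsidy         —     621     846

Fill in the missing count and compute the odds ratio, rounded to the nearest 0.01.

The missing cell is in the unexposed row: 846 − 621 = 225.
So a = 2163, b = 1469, c = 225, d = 621.
OR = (a·d)/(b·c) = (2163 × 621) / (1469 × 225) = 1343223 / 330525 = 4.06391

4.06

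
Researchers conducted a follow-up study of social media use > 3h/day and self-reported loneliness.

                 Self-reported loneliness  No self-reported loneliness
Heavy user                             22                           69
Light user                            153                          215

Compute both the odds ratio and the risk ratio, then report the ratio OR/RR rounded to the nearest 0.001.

0.771

Cells: a = 22, b = 69, c = 153, d = 215.
OR = (22·215)/(69·153) = 4730/10557 = 0.44804
Risk in exposed = 22/91 = 0.24176; risk in unexposed = 153/368 = 0.41576; RR = 0.58148
OR/RR = 0.44804 / 0.58148 = 0.77052
The outcome is not rare, so the OR lies further from 1 than the RR.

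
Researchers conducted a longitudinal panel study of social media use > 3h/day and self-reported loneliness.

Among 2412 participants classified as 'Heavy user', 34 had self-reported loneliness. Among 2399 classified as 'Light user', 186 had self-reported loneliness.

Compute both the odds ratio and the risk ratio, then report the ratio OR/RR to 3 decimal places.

From the description: a = 34, b = 2378, c = 186, d = 2213.
OR = (34·2213)/(2378·186) = 75242/442308 = 0.17011
Risk in exposed = 34/2412 = 0.01410; risk in unexposed = 186/2399 = 0.07753; RR = 0.18181
OR/RR = 0.17011 / 0.18181 = 0.93566
The outcome is rare in both groups, so OR ≈ RR (ratio near 1).

0.936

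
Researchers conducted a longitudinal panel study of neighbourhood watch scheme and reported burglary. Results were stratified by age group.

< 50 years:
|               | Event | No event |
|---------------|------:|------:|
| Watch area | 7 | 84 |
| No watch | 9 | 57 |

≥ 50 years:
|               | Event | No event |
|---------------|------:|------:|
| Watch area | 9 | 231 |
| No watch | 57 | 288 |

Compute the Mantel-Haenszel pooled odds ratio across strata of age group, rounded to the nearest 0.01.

OR_MH = Σ(aᵢdᵢ/nᵢ) / Σ(bᵢcᵢ/nᵢ), where nᵢ is the stratum total.
Stratum 1 (< 50 years): n = 157; a·d/n = 7·57/157 = 2.5414; b·c/n = 84·9/157 = 4.8153
Stratum 2 (≥ 50 years): n = 585; a·d/n = 9·288/585 = 4.4308; b·c/n = 231·57/585 = 22.5077
OR_MH = (2.5414 + 4.4308) / (4.8153 + 22.5077) = 6.9722 / 27.3230 = 0.25518

0.26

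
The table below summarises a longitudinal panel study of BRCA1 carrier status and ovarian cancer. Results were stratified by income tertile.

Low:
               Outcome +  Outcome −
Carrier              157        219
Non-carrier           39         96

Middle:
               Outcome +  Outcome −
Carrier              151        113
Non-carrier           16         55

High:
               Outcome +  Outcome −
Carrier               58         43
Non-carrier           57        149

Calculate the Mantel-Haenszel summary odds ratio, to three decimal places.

2.739

OR_MH = Σ(aᵢdᵢ/nᵢ) / Σ(bᵢcᵢ/nᵢ), where nᵢ is the stratum total.
Stratum 1 (Low): n = 511; a·d/n = 157·96/511 = 29.4951; b·c/n = 219·39/511 = 16.7143
Stratum 2 (Middle): n = 335; a·d/n = 151·55/335 = 24.7910; b·c/n = 113·16/335 = 5.3970
Stratum 3 (High): n = 307; a·d/n = 58·149/307 = 28.1498; b·c/n = 43·57/307 = 7.9837
OR_MH = (29.4951 + 24.7910 + 28.1498) / (16.7143 + 5.3970 + 7.9837) = 82.4360 / 30.0950 = 2.73919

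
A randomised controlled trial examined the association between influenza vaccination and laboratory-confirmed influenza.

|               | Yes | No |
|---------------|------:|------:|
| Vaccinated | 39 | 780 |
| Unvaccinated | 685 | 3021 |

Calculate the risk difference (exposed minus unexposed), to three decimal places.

Cells: a = 39, b = 780, c = 685, d = 3021.
Risk in exposed = 39/819 = 0.047619; risk in unexposed = 685/3706 = 0.184835.
Risk difference = 0.047619 − 0.184835 = -0.137216

-0.137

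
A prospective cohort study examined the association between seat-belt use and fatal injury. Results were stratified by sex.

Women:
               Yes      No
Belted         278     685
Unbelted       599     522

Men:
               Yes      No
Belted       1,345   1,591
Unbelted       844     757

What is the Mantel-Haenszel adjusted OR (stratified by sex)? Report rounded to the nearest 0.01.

OR_MH = Σ(aᵢdᵢ/nᵢ) / Σ(bᵢcᵢ/nᵢ), where nᵢ is the stratum total.
Stratum 1 (Women): n = 2084; a·d/n = 278·522/2084 = 69.6334; b·c/n = 685·599/2084 = 196.8882
Stratum 2 (Men): n = 4537; a·d/n = 1345·757/4537 = 224.4137; b·c/n = 1591·844/4537 = 295.9674
OR_MH = (69.6334 + 224.4137) / (196.8882 + 295.9674) = 294.0471 / 492.8556 = 0.59662

0.60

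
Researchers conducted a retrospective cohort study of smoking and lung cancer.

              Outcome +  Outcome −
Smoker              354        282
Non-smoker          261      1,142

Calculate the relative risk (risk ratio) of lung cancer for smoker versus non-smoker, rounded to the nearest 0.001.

Cells: a = 354, b = 282, c = 261, d = 1142.
Risk in exposed = 354/636 = 0.55660; risk in unexposed = 261/1403 = 0.18603.
RR = 0.55660 / 0.18603 = 2.99201
The risk among the exposed is 2.99 times that among the unexposed.

2.992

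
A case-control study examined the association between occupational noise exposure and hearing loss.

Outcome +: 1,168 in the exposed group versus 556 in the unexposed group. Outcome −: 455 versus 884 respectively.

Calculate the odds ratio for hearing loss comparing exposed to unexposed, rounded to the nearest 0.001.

From the description: a = 1168, b = 455, c = 556, d = 884.
OR = (a·d)/(b·c) = (1168 × 884) / (455 × 556) = 1032512 / 252980 = 4.08140
The odds of hearing loss are about 4.08 times as high in the exposed group.

4.081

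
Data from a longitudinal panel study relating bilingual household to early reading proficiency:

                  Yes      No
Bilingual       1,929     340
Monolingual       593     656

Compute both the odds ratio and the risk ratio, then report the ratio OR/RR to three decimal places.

Cells: a = 1929, b = 340, c = 593, d = 656.
OR = (1929·656)/(340·593) = 1265424/201620 = 6.27628
Risk in exposed = 1929/2269 = 0.85015; risk in unexposed = 593/1249 = 0.47478; RR = 1.79063
OR/RR = 6.27628 / 1.79063 = 3.50507
The outcome is not rare, so the OR lies further from 1 than the RR.

3.505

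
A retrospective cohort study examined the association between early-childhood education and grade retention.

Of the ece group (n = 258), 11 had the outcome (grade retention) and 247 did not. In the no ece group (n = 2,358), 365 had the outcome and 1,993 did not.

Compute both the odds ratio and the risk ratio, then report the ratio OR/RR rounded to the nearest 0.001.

0.883

From the description: a = 11, b = 247, c = 365, d = 1993.
OR = (11·1993)/(247·365) = 21923/90155 = 0.24317
Risk in exposed = 11/258 = 0.04264; risk in unexposed = 365/2358 = 0.15479; RR = 0.27544
OR/RR = 0.24317 / 0.27544 = 0.88285
The outcome is not rare, so the OR lies further from 1 than the RR.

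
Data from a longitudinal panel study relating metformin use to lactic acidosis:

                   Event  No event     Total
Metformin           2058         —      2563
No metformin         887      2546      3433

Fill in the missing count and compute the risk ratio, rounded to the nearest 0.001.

The missing cell is in the exposed row: 2563 − 2058 = 505.
So a = 2058, b = 505, c = 887, d = 2546.
RR = [a/(a+b)] / [c/(c+d)] = (2058/2563) / (887/3433) = 0.80297/0.25837 = 3.10776

3.108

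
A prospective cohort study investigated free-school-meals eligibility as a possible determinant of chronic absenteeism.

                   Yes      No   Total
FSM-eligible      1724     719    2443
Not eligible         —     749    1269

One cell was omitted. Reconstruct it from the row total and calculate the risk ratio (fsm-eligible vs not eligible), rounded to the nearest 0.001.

The missing cell is in the unexposed row: 1269 − 749 = 520.
So a = 1724, b = 719, c = 520, d = 749.
RR = [a/(a+b)] / [c/(c+d)] = (1724/2443) / (520/1269) = 0.70569/0.40977 = 1.72215

1.722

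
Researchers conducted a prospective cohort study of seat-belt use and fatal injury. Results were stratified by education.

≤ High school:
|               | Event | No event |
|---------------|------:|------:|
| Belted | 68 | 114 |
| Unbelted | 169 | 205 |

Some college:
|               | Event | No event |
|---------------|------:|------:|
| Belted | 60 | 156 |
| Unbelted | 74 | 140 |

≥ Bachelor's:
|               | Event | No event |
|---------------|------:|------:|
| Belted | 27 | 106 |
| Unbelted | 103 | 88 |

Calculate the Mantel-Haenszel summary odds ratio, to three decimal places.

0.546

OR_MH = Σ(aᵢdᵢ/nᵢ) / Σ(bᵢcᵢ/nᵢ), where nᵢ is the stratum total.
Stratum 1 (≤ High school): n = 556; a·d/n = 68·205/556 = 25.0719; b·c/n = 114·169/556 = 34.6511
Stratum 2 (Some college): n = 430; a·d/n = 60·140/430 = 19.5349; b·c/n = 156·74/430 = 26.8465
Stratum 3 (≥ Bachelor's): n = 324; a·d/n = 27·88/324 = 7.3333; b·c/n = 106·103/324 = 33.6975
OR_MH = (25.0719 + 19.5349 + 7.3333) / (34.6511 + 26.8465 + 33.6975) = 51.9402 / 95.1951 = 0.54562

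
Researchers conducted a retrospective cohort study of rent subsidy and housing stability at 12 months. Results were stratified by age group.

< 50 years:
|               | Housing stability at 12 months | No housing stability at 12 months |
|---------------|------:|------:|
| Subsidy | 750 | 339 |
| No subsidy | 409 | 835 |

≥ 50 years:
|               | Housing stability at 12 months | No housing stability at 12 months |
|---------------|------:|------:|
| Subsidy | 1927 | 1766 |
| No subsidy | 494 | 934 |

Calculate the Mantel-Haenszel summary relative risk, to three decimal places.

1.713

RR_MH = Σ(aᵢ·n₀ᵢ/nᵢ) / Σ(cᵢ·n₁ᵢ/nᵢ), with n₁ᵢ = aᵢ+bᵢ (exposed), n₀ᵢ = cᵢ+dᵢ (unexposed), nᵢ = n₁ᵢ+n₀ᵢ.
Stratum 1 (< 50 years): n₁ = 1089, n₀ = 1244, n = 2333; a·n₀/n = 750·1244/2333 = 399.9143; c·n₁/n = 409·1089/2333 = 190.9134
Stratum 2 (≥ 50 years): n₁ = 3693, n₀ = 1428, n = 5121; a·n₀/n = 1927·1428/5121 = 537.3474; c·n₁/n = 494·3693/5121 = 356.2472
RR_MH = (399.9143 + 537.3474) / (190.9134 + 356.2472) = 937.2617 / 547.1606 = 1.71296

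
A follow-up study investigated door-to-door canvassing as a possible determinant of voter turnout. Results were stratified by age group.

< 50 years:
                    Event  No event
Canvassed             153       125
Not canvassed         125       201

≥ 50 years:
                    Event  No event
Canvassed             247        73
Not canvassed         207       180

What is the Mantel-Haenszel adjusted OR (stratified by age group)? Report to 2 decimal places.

2.41

OR_MH = Σ(aᵢdᵢ/nᵢ) / Σ(bᵢcᵢ/nᵢ), where nᵢ is the stratum total.
Stratum 1 (< 50 years): n = 604; a·d/n = 153·201/604 = 50.9156; b·c/n = 125·125/604 = 25.8692
Stratum 2 (≥ 50 years): n = 707; a·d/n = 247·180/707 = 62.8854; b·c/n = 73·207/707 = 21.3734
OR_MH = (50.9156 + 62.8854) / (25.8692 + 21.3734) = 113.8010 / 47.2426 = 2.40886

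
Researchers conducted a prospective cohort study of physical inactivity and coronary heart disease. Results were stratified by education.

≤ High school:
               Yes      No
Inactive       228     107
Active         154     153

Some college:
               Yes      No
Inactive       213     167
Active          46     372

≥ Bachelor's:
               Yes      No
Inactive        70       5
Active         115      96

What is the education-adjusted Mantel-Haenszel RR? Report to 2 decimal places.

RR_MH = Σ(aᵢ·n₀ᵢ/nᵢ) / Σ(cᵢ·n₁ᵢ/nᵢ), with n₁ᵢ = aᵢ+bᵢ (exposed), n₀ᵢ = cᵢ+dᵢ (unexposed), nᵢ = n₁ᵢ+n₀ᵢ.
Stratum 1 (≤ High school): n₁ = 335, n₀ = 307, n = 642; a·n₀/n = 228·307/642 = 109.0280; c·n₁/n = 154·335/642 = 80.3583
Stratum 2 (Some college): n₁ = 380, n₀ = 418, n = 798; a·n₀/n = 213·418/798 = 111.5714; c·n₁/n = 46·380/798 = 21.9048
Stratum 3 (≥ Bachelor's): n₁ = 75, n₀ = 211, n = 286; a·n₀/n = 70·211/286 = 51.6434; c·n₁/n = 115·75/286 = 30.1573
RR_MH = (109.0280 + 111.5714 + 51.6434) / (80.3583 + 21.9048 + 30.1573) = 272.2428 / 132.4204 = 2.05590

2.06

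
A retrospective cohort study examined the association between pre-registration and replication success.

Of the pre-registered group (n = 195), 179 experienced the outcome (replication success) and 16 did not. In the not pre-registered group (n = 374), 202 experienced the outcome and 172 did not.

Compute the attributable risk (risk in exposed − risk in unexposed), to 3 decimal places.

0.378

From the description: a = 179, b = 16, c = 202, d = 172.
Risk in exposed = 179/195 = 0.917949; risk in unexposed = 202/374 = 0.540107.
Risk difference = 0.917949 − 0.540107 = 0.377842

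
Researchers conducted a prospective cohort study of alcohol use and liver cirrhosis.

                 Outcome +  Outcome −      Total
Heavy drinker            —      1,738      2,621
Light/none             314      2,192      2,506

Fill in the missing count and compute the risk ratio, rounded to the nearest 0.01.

2.69

The missing cell is in the exposed row: 2621 − 1738 = 883.
So a = 883, b = 1738, c = 314, d = 2192.
RR = [a/(a+b)] / [c/(c+d)] = (883/2621) / (314/2506) = 0.33689/0.12530 = 2.68872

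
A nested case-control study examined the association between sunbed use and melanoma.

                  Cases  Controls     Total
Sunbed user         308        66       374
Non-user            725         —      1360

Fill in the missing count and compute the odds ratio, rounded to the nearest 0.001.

The missing cell is in the unexposed row: 1360 − 725 = 635.
So a = 308, b = 66, c = 725, d = 635.
OR = (a·d)/(b·c) = (308 × 635) / (66 × 725) = 195580 / 47850 = 4.08736

4.087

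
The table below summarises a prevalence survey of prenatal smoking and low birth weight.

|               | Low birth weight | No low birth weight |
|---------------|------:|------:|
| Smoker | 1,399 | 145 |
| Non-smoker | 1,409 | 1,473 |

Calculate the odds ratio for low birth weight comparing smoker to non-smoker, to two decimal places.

Cells: a = 1399, b = 145, c = 1409, d = 1473.
OR = (a·d)/(b·c) = (1399 × 1473) / (145 × 1409) = 2060727 / 204305 = 10.08652
The odds of low birth weight are about 10.09 times as high in the smoker group.

10.09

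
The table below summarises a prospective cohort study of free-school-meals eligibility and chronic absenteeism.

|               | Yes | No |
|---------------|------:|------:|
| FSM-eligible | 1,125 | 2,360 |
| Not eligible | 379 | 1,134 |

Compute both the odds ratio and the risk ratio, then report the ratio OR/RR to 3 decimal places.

Cells: a = 1125, b = 2360, c = 379, d = 1134.
OR = (1125·1134)/(2360·379) = 1275750/894440 = 1.42631
Risk in exposed = 1125/3485 = 0.32281; risk in unexposed = 379/1513 = 0.25050; RR = 1.28869
OR/RR = 1.42631 / 1.28869 = 1.10679
The outcome is not rare, so the OR lies further from 1 than the RR.

1.107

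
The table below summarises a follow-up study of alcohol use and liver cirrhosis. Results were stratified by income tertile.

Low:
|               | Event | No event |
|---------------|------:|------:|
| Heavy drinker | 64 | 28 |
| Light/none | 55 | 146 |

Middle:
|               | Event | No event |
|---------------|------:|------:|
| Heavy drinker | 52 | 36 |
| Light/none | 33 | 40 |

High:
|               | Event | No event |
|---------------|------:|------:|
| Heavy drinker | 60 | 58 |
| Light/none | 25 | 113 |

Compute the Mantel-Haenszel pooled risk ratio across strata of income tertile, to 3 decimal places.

2.132

RR_MH = Σ(aᵢ·n₀ᵢ/nᵢ) / Σ(cᵢ·n₁ᵢ/nᵢ), with n₁ᵢ = aᵢ+bᵢ (exposed), n₀ᵢ = cᵢ+dᵢ (unexposed), nᵢ = n₁ᵢ+n₀ᵢ.
Stratum 1 (Low): n₁ = 92, n₀ = 201, n = 293; a·n₀/n = 64·201/293 = 43.9044; c·n₁/n = 55·92/293 = 17.2696
Stratum 2 (Middle): n₁ = 88, n₀ = 73, n = 161; a·n₀/n = 52·73/161 = 23.5776; c·n₁/n = 33·88/161 = 18.0373
Stratum 3 (High): n₁ = 118, n₀ = 138, n = 256; a·n₀/n = 60·138/256 = 32.3438; c·n₁/n = 25·118/256 = 11.5234
RR_MH = (43.9044 + 23.5776 + 32.3438) / (17.2696 + 18.0373 + 11.5234) = 99.8258 / 46.8303 = 2.13165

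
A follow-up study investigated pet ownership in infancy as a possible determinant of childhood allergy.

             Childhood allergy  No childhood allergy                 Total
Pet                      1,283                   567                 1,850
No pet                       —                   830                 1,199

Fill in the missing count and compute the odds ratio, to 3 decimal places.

The missing cell is in the unexposed row: 1199 − 830 = 369.
So a = 1283, b = 567, c = 369, d = 830.
OR = (a·d)/(b·c) = (1283 × 830) / (567 × 369) = 1064890 / 209223 = 5.08974

5.090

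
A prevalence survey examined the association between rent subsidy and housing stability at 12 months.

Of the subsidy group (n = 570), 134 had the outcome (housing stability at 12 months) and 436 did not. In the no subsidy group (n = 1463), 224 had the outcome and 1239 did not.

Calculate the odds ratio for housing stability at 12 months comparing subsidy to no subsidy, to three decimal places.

From the description: a = 134, b = 436, c = 224, d = 1239.
OR = (a·d)/(b·c) = (134 × 1239) / (436 × 224) = 166026 / 97664 = 1.69997
The odds of housing stability at 12 months are about 1.70 times as high in the subsidy group.

1.700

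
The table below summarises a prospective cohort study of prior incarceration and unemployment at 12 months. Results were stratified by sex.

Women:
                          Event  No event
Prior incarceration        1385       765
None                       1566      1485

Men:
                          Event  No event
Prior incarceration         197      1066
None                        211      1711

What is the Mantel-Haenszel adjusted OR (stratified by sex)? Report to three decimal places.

1.666

OR_MH = Σ(aᵢdᵢ/nᵢ) / Σ(bᵢcᵢ/nᵢ), where nᵢ is the stratum total.
Stratum 1 (Women): n = 5201; a·d/n = 1385·1485/5201 = 395.4480; b·c/n = 765·1566/5201 = 230.3384
Stratum 2 (Men): n = 3185; a·d/n = 197·1711/3185 = 105.8295; b·c/n = 1066·211/3185 = 70.6204
OR_MH = (395.4480 + 105.8295) / (230.3384 + 70.6204) = 501.2775 / 300.9588 = 1.66560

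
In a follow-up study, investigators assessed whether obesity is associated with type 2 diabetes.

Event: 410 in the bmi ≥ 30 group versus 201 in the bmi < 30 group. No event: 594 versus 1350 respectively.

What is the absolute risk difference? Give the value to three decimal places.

From the description: a = 410, b = 594, c = 201, d = 1350.
Risk in exposed = 410/1004 = 0.408367; risk in unexposed = 201/1551 = 0.129594.
Risk difference = 0.408367 − 0.129594 = 0.278773

0.279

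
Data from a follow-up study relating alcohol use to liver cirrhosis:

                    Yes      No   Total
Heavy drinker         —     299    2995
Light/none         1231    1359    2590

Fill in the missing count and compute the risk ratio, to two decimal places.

1.89

The missing cell is in the exposed row: 2995 − 299 = 2696.
So a = 2696, b = 299, c = 1231, d = 1359.
RR = [a/(a+b)] / [c/(c+d)] = (2696/2995) / (1231/2590) = 0.90017/0.47529 = 1.89393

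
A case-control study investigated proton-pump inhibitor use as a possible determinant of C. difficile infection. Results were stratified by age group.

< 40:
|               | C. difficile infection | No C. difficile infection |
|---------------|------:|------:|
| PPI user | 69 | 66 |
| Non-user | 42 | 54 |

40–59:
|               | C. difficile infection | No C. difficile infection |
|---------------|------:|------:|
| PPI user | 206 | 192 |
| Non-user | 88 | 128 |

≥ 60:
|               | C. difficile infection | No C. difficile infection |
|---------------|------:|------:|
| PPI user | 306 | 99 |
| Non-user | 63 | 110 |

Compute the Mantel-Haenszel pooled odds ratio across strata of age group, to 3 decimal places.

2.332

OR_MH = Σ(aᵢdᵢ/nᵢ) / Σ(bᵢcᵢ/nᵢ), where nᵢ is the stratum total.
Stratum 1 (< 40): n = 231; a·d/n = 69·54/231 = 16.1299; b·c/n = 66·42/231 = 12.0000
Stratum 2 (40–59): n = 614; a·d/n = 206·128/614 = 42.9446; b·c/n = 192·88/614 = 27.5179
Stratum 3 (≥ 60): n = 578; a·d/n = 306·110/578 = 58.2353; b·c/n = 99·63/578 = 10.7907
OR_MH = (16.1299 + 42.9446 + 58.2353) / (12.0000 + 27.5179 + 10.7907) = 117.3098 / 50.3086 = 2.33181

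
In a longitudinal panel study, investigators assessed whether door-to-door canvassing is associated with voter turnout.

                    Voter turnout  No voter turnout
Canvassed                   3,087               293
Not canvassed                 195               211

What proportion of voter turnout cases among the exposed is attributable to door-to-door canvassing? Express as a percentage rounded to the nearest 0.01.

47.41

Cells: a = 3087, b = 293, c = 195, d = 211.
Risk in exposed = 3087/3380 = 0.91331; risk in unexposed = 195/406 = 0.48030.
RR = 0.91331/0.48030 = 1.90157
AR% = (RR − 1)/RR × 100 = (1.90157 − 1)/1.90157 × 100 = 47.4118%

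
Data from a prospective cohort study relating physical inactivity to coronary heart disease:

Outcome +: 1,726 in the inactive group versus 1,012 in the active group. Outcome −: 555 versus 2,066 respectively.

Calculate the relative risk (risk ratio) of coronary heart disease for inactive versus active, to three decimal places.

2.301

From the description: a = 1726, b = 555, c = 1012, d = 2066.
Risk in exposed = 1726/2281 = 0.75669; risk in unexposed = 1012/3078 = 0.32878.
RR = 0.75669 / 0.32878 = 2.30146
The risk among the exposed is 2.30 times that among the unexposed.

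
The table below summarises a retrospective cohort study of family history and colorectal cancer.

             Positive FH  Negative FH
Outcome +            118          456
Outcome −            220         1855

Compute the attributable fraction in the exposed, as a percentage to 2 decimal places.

Reading the table with exposure as columns: a = 118 (Positive FH, case), b = 220 (Positive FH, non-case), c = 456 (Negative FH, case), d = 1855.
Risk in exposed = 118/338 = 0.34911; risk in unexposed = 456/2311 = 0.19732.
RR = 0.34911/0.19732 = 1.76930
AR% = (RR − 1)/RR × 100 = (1.76930 − 1)/1.76930 × 100 = 43.4803%

43.48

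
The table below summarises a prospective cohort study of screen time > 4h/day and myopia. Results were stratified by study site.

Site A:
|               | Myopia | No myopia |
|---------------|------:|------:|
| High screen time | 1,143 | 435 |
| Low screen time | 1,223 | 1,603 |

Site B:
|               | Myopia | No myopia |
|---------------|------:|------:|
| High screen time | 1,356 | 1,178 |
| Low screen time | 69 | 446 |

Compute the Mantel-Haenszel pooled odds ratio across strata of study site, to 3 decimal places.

OR_MH = Σ(aᵢdᵢ/nᵢ) / Σ(bᵢcᵢ/nᵢ), where nᵢ is the stratum total.
Stratum 1 (Site A): n = 4404; a·d/n = 1143·1603/4404 = 416.0375; b·c/n = 435·1223/4404 = 120.8004
Stratum 2 (Site B): n = 3049; a·d/n = 1356·446/3049 = 198.3522; b·c/n = 1178·69/3049 = 26.6586
OR_MH = (416.0375 + 198.3522) / (120.8004 + 26.6586) = 614.3897 / 147.4590 = 4.16651

4.167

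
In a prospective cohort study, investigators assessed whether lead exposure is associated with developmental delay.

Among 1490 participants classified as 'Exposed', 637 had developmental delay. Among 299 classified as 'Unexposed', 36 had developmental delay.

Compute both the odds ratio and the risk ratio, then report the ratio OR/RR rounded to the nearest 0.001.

1.536

From the description: a = 637, b = 853, c = 36, d = 263.
OR = (637·263)/(853·36) = 167531/30708 = 5.45561
Risk in exposed = 637/1490 = 0.42752; risk in unexposed = 36/299 = 0.12040; RR = 3.55076
OR/RR = 5.45561 / 3.55076 = 1.53646
The outcome is not rare, so the OR lies further from 1 than the RR.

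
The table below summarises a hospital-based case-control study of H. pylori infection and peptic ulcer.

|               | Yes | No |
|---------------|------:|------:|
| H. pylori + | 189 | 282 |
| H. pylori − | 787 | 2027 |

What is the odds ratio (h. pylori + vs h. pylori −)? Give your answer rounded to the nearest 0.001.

1.726

Cells: a = 189, b = 282, c = 787, d = 2027.
OR = (a·d)/(b·c) = (189 × 2027) / (282 × 787) = 383103 / 221934 = 1.72620
The odds of peptic ulcer are about 1.73 times as high in the h. pylori + group.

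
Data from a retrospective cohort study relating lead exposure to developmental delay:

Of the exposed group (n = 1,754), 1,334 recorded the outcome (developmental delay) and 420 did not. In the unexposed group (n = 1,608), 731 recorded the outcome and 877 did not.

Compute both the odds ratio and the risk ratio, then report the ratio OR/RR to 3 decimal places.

From the description: a = 1334, b = 420, c = 731, d = 877.
OR = (1334·877)/(420·731) = 1169918/307020 = 3.81056
Risk in exposed = 1334/1754 = 0.76055; risk in unexposed = 731/1608 = 0.45460; RR = 1.67300
OR/RR = 3.81056 / 1.67300 = 2.27769
The outcome is not rare, so the OR lies further from 1 than the RR.

2.278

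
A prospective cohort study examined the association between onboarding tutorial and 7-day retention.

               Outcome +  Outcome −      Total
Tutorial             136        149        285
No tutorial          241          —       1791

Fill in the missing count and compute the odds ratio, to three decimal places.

5.870

The missing cell is in the unexposed row: 1791 − 241 = 1550.
So a = 136, b = 149, c = 241, d = 1550.
OR = (a·d)/(b·c) = (136 × 1550) / (149 × 241) = 210800 / 35909 = 5.87039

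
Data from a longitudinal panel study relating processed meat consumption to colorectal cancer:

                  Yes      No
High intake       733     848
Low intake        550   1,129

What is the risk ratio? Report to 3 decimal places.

1.415

Cells: a = 733, b = 848, c = 550, d = 1129.
Risk in exposed = 733/1581 = 0.46363; risk in unexposed = 550/1679 = 0.32758.
RR = 0.46363 / 0.32758 = 1.41534
The risk among the exposed is 1.42 times that among the unexposed.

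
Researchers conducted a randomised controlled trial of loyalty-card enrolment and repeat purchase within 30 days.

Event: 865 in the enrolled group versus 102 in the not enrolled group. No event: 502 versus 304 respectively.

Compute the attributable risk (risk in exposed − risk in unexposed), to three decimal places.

0.382

From the description: a = 865, b = 502, c = 102, d = 304.
Risk in exposed = 865/1367 = 0.632772; risk in unexposed = 102/406 = 0.251232.
Risk difference = 0.632772 − 0.251232 = 0.381541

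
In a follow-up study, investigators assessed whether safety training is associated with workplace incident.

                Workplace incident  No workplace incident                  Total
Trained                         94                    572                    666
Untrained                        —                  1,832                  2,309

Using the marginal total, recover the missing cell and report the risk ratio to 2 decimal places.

The missing cell is in the unexposed row: 2309 − 1832 = 477.
So a = 94, b = 572, c = 477, d = 1832.
RR = [a/(a+b)] / [c/(c+d)] = (94/666) / (477/2309) = 0.14114/0.20658 = 0.68322

0.68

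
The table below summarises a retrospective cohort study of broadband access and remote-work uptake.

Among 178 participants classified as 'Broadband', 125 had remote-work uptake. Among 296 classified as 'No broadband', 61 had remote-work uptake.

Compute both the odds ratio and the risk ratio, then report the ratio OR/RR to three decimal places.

From the description: a = 125, b = 53, c = 61, d = 235.
OR = (125·235)/(53·61) = 29375/3233 = 9.08599
Risk in exposed = 125/178 = 0.70225; risk in unexposed = 61/296 = 0.20608; RR = 3.40763
OR/RR = 9.08599 / 3.40763 = 2.66637
The outcome is not rare, so the OR lies further from 1 than the RR.

2.666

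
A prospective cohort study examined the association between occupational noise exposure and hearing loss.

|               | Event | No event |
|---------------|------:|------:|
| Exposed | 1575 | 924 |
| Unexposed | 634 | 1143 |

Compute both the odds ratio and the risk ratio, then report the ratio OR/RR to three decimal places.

1.740

Cells: a = 1575, b = 924, c = 634, d = 1143.
OR = (1575·1143)/(924·634) = 1800225/585816 = 3.07302
Risk in exposed = 1575/2499 = 0.63025; risk in unexposed = 634/1777 = 0.35678; RR = 1.76650
OR/RR = 3.07302 / 1.76650 = 1.73961
The outcome is not rare, so the OR lies further from 1 than the RR.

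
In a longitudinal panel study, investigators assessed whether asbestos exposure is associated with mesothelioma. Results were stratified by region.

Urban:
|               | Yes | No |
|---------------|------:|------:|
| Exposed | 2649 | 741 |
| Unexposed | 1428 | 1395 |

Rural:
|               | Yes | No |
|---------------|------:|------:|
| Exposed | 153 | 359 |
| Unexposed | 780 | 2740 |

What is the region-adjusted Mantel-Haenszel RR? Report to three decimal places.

1.523

RR_MH = Σ(aᵢ·n₀ᵢ/nᵢ) / Σ(cᵢ·n₁ᵢ/nᵢ), with n₁ᵢ = aᵢ+bᵢ (exposed), n₀ᵢ = cᵢ+dᵢ (unexposed), nᵢ = n₁ᵢ+n₀ᵢ.
Stratum 1 (Urban): n₁ = 3390, n₀ = 2823, n = 6213; a·n₀/n = 2649·2823/6213 = 1203.6258; c·n₁/n = 1428·3390/6213 = 779.1598
Stratum 2 (Rural): n₁ = 512, n₀ = 3520, n = 4032; a·n₀/n = 153·3520/4032 = 133.5714; c·n₁/n = 780·512/4032 = 99.0476
RR_MH = (1203.6258 + 133.5714) / (779.1598 + 99.0476) = 1337.1972 / 878.2074 = 1.52264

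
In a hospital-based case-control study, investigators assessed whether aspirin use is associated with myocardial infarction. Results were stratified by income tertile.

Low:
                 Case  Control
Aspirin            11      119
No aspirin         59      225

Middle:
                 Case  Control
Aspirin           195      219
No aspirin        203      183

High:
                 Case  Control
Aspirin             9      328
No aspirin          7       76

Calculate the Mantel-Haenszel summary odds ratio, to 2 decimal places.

OR_MH = Σ(aᵢdᵢ/nᵢ) / Σ(bᵢcᵢ/nᵢ), where nᵢ is the stratum total.
Stratum 1 (Low): n = 414; a·d/n = 11·225/414 = 5.9783; b·c/n = 119·59/414 = 16.9589
Stratum 2 (Middle): n = 800; a·d/n = 195·183/800 = 44.6063; b·c/n = 219·203/800 = 55.5712
Stratum 3 (High): n = 420; a·d/n = 9·76/420 = 1.6286; b·c/n = 328·7/420 = 5.4667
OR_MH = (5.9783 + 44.6063 + 1.6286) / (16.9589 + 55.5712 + 5.4667) = 52.2131 / 77.9969 = 0.66943

0.67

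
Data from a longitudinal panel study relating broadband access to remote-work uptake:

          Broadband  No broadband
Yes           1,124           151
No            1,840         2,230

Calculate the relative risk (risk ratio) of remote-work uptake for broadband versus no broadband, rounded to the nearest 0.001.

Reading the table with exposure as columns: a = 1124 (Broadband, case), b = 1840 (Broadband, non-case), c = 151 (No broadband, case), d = 2230.
Risk in exposed = 1124/2964 = 0.37922; risk in unexposed = 151/2381 = 0.06342.
RR = 0.37922 / 0.06342 = 5.97958
The risk among the exposed is 5.98 times that among the unexposed.

5.980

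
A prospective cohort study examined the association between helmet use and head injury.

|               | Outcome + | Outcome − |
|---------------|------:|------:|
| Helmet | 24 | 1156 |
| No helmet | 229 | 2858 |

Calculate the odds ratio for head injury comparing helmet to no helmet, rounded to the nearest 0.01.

Cells: a = 24, b = 1156, c = 229, d = 2858.
OR = (a·d)/(b·c) = (24 × 2858) / (1156 × 229) = 68592 / 264724 = 0.25911
Exposure is associated with lower odds of head injury (OR = 0.26 < 1).

0.26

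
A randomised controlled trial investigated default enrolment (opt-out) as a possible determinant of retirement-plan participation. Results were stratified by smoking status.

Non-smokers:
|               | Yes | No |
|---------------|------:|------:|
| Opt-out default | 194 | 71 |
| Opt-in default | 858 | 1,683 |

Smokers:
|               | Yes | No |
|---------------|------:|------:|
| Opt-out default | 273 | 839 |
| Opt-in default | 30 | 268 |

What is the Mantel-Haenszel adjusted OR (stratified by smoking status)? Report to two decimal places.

4.25

OR_MH = Σ(aᵢdᵢ/nᵢ) / Σ(bᵢcᵢ/nᵢ), where nᵢ is the stratum total.
Stratum 1 (Non-smokers): n = 2806; a·d/n = 194·1683/2806 = 116.3585; b·c/n = 71·858/2806 = 21.7099
Stratum 2 (Smokers): n = 1410; a·d/n = 273·268/1410 = 51.8894; b·c/n = 839·30/1410 = 17.8511
OR_MH = (116.3585 + 51.8894) / (21.7099 + 17.8511) = 168.2479 / 39.5610 = 4.25288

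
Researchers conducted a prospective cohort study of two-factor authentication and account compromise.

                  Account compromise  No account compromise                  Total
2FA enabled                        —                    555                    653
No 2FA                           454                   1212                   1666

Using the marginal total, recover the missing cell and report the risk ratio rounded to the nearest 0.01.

The missing cell is in the exposed row: 653 − 555 = 98.
So a = 98, b = 555, c = 454, d = 1212.
RR = [a/(a+b)] / [c/(c+d)] = (98/653) / (454/1666) = 0.15008/0.27251 = 0.55072

0.55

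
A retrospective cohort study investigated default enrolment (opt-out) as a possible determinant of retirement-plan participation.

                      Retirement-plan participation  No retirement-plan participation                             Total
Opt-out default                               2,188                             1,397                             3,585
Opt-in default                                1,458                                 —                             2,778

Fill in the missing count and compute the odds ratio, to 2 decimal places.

The missing cell is in the unexposed row: 2778 − 1458 = 1320.
So a = 2188, b = 1397, c = 1458, d = 1320.
OR = (a·d)/(b·c) = (2188 × 1320) / (1397 × 1458) = 2888160 / 2036826 = 1.41797

1.42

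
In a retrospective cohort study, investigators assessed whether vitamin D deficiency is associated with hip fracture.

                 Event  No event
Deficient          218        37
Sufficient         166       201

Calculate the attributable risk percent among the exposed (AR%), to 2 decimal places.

Cells: a = 218, b = 37, c = 166, d = 201.
Risk in exposed = 218/255 = 0.85490; risk in unexposed = 166/367 = 0.45232.
RR = 0.85490/0.45232 = 1.89005
AR% = (RR − 1)/RR × 100 = (1.89005 − 1)/1.89005 × 100 = 47.0915%

47.09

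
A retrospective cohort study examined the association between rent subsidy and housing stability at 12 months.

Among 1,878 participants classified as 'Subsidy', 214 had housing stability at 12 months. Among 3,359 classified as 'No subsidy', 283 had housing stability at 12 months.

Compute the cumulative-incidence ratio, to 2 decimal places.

From the description: a = 214, b = 1664, c = 283, d = 3076.
Risk in exposed = 214/1878 = 0.11395; risk in unexposed = 283/3359 = 0.08425.
RR = 0.11395 / 0.08425 = 1.35251
The risk among the exposed is 1.35 times that among the unexposed.

1.35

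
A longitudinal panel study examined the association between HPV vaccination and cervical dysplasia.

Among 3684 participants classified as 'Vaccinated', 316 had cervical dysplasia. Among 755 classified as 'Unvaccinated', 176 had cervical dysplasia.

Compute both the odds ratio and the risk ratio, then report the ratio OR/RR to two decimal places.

From the description: a = 316, b = 3368, c = 176, d = 579.
OR = (316·579)/(3368·176) = 182964/592768 = 0.30866
Risk in exposed = 316/3684 = 0.08578; risk in unexposed = 176/755 = 0.23311; RR = 0.36796
OR/RR = 0.30866 / 0.36796 = 0.83884
The outcome is not rare, so the OR lies further from 1 than the RR.

0.84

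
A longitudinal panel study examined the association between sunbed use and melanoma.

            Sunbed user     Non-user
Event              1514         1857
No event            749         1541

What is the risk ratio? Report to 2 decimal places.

Reading the table with exposure as columns: a = 1514 (Sunbed user, case), b = 749 (Sunbed user, non-case), c = 1857 (Non-user, case), d = 1541.
Risk in exposed = 1514/2263 = 0.66902; risk in unexposed = 1857/3398 = 0.54650.
RR = 0.66902 / 0.54650 = 1.22420
The risk among the exposed is 1.22 times that among the unexposed.

1.22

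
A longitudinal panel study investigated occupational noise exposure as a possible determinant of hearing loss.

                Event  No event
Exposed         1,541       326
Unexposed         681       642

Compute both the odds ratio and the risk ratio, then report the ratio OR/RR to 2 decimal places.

Cells: a = 1541, b = 326, c = 681, d = 642.
OR = (1541·642)/(326·681) = 989322/222006 = 4.45628
Risk in exposed = 1541/1867 = 0.82539; risk in unexposed = 681/1323 = 0.51474; RR = 1.60351
OR/RR = 4.45628 / 1.60351 = 2.77909
The outcome is not rare, so the OR lies further from 1 than the RR.

2.78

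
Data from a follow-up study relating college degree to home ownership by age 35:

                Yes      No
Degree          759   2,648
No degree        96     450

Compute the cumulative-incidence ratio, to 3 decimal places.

1.267

Cells: a = 759, b = 2648, c = 96, d = 450.
Risk in exposed = 759/3407 = 0.22278; risk in unexposed = 96/546 = 0.17582.
RR = 0.22278 / 0.17582 = 1.26704
The risk among the exposed is 1.27 times that among the unexposed.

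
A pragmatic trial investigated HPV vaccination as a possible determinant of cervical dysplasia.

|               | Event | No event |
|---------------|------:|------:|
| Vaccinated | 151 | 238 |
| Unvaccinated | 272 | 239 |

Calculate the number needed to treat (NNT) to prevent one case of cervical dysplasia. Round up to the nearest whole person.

7

Risk in treated group = 151/389 = 0.38817; risk in control = 272/511 = 0.53229.
Absolute risk reduction = 0.53229 − 0.38817 = 0.14411
NNT = 1 / ARR = 1 / 0.14411 = 6.939 → round up → 7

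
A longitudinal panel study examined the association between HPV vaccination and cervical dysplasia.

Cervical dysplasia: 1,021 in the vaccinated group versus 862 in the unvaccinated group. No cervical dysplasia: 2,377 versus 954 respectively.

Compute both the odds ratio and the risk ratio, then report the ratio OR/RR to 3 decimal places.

0.751

From the description: a = 1021, b = 2377, c = 862, d = 954.
OR = (1021·954)/(2377·862) = 974034/2048974 = 0.47538
Risk in exposed = 1021/3398 = 0.30047; risk in unexposed = 862/1816 = 0.47467; RR = 0.63301
OR/RR = 0.47538 / 0.63301 = 0.75098
The outcome is not rare, so the OR lies further from 1 than the RR.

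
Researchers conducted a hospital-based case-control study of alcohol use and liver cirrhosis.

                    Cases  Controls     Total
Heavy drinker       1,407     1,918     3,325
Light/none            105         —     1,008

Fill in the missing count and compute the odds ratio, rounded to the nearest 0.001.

6.309

The missing cell is in the unexposed row: 1008 − 105 = 903.
So a = 1407, b = 1918, c = 105, d = 903.
OR = (a·d)/(b·c) = (1407 × 903) / (1918 × 105) = 1270521 / 201390 = 6.30876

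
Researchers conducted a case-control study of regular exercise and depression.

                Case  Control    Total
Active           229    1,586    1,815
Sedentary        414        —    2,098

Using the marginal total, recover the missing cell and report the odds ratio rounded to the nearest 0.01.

0.59

The missing cell is in the unexposed row: 2098 − 414 = 1684.
So a = 229, b = 1586, c = 414, d = 1684.
OR = (a·d)/(b·c) = (229 × 1684) / (1586 × 414) = 385636 / 656604 = 0.58732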